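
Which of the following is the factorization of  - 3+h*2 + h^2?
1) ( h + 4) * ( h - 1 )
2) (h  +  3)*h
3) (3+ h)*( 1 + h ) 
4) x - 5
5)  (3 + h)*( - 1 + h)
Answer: 5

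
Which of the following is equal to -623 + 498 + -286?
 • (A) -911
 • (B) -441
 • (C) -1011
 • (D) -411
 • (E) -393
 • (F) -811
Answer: D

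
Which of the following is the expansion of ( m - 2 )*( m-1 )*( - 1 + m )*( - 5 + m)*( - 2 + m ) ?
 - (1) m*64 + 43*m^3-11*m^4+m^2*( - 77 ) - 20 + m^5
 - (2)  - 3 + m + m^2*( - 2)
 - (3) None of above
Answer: 1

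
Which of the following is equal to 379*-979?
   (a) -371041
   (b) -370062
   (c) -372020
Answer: a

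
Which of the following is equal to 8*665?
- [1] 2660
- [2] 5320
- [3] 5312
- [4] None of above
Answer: 2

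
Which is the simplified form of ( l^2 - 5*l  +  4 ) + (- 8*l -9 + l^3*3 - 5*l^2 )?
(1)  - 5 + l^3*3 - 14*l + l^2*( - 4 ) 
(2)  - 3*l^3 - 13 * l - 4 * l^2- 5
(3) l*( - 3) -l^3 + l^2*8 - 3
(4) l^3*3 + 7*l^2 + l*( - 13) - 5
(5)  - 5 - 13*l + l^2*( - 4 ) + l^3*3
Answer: 5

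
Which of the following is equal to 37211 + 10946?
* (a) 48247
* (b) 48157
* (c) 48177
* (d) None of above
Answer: b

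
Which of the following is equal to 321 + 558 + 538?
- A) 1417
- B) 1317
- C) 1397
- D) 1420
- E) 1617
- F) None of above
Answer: A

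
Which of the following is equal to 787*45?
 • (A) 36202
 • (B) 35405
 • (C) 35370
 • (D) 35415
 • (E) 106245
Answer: D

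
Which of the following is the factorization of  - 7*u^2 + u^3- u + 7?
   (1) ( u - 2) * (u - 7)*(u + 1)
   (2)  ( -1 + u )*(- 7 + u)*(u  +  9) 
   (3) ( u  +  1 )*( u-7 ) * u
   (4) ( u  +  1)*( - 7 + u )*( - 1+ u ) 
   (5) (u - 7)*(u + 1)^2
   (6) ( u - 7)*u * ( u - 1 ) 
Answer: 4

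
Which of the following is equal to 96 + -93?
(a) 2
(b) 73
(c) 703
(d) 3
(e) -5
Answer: d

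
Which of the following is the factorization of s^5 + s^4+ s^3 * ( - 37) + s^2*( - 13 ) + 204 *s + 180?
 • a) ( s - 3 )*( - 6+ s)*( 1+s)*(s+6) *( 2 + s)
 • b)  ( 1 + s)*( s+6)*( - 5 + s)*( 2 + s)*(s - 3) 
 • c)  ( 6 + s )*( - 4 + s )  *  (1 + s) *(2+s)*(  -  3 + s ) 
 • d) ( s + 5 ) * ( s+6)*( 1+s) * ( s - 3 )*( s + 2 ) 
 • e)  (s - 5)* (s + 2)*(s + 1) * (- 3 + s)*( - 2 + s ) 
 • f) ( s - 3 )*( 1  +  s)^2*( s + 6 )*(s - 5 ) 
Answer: b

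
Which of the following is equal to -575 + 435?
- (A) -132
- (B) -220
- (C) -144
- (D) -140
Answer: D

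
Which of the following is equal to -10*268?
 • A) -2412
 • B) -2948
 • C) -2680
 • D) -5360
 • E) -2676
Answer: C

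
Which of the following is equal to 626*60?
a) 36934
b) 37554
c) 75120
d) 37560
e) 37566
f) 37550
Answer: d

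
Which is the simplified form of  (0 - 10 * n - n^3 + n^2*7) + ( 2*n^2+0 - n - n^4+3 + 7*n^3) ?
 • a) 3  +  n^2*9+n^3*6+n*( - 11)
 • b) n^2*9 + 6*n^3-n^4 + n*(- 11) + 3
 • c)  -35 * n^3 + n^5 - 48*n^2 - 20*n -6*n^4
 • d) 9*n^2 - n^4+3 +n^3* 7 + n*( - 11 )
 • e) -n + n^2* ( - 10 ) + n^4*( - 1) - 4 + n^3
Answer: b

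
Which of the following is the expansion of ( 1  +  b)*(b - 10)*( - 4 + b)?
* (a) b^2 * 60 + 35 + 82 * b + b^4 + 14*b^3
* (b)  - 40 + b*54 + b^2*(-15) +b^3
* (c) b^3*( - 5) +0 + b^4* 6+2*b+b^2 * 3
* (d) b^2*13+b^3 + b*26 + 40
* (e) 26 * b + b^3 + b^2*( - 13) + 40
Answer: e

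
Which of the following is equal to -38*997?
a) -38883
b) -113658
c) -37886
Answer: c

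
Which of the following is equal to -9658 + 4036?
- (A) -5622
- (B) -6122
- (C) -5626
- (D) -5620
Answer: A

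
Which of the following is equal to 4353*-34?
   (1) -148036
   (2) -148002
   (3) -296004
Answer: 2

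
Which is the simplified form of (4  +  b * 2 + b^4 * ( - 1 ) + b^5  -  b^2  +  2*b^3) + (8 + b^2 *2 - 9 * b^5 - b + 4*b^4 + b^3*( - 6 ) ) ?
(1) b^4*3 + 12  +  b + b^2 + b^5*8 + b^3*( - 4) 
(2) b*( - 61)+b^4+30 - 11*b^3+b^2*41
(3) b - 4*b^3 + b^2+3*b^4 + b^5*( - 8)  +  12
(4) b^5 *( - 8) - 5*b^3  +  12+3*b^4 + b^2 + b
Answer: 3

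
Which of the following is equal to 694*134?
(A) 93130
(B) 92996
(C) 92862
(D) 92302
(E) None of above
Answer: B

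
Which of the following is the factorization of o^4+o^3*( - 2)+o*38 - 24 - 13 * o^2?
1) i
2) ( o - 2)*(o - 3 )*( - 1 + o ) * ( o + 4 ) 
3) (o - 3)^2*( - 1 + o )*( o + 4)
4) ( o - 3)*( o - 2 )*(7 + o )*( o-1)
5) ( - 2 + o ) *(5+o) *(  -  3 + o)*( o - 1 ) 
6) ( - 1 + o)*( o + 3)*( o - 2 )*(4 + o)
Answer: 2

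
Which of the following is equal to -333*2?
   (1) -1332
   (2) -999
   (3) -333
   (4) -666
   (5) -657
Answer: 4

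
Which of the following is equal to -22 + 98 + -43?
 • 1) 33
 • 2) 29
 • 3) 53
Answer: 1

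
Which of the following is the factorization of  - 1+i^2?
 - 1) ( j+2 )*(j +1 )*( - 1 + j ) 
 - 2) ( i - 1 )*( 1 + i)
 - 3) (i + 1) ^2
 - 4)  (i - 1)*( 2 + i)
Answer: 2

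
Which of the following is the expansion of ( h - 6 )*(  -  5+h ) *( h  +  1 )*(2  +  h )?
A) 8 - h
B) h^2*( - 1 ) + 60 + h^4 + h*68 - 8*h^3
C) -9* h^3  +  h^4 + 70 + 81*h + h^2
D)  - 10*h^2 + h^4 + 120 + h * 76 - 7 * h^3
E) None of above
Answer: B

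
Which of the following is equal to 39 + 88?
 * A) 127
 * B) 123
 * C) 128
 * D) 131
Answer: A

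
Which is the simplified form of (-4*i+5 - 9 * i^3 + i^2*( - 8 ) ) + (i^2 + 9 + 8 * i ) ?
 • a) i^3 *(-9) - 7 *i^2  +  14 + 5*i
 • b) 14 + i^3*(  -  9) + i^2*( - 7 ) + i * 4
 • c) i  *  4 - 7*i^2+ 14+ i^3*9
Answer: b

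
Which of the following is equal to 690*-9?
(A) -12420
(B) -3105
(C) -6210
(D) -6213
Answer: C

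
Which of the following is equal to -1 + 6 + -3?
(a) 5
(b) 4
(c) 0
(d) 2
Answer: d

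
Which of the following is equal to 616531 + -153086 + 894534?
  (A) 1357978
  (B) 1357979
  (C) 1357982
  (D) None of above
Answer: B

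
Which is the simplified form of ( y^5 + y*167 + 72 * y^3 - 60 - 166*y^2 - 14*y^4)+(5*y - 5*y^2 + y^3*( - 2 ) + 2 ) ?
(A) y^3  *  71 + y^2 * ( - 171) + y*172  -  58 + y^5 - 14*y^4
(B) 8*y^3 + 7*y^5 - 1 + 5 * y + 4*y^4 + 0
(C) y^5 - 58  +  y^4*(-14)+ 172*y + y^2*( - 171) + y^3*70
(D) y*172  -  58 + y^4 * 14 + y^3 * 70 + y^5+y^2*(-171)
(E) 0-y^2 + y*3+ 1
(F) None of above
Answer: C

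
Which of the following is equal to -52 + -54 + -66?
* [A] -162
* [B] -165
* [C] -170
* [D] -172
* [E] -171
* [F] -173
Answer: D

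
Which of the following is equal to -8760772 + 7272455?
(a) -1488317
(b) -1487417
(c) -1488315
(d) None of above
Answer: a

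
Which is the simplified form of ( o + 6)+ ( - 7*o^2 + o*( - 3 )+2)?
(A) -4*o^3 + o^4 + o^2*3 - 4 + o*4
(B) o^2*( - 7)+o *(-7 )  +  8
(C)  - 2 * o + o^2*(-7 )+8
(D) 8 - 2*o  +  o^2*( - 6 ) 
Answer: C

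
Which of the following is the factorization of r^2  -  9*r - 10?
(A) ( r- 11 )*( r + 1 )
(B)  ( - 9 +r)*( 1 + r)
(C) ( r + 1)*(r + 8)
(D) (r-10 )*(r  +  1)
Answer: D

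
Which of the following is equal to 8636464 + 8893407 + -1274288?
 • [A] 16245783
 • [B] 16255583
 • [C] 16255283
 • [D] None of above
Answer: B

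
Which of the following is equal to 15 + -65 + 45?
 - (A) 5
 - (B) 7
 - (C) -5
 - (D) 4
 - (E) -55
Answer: C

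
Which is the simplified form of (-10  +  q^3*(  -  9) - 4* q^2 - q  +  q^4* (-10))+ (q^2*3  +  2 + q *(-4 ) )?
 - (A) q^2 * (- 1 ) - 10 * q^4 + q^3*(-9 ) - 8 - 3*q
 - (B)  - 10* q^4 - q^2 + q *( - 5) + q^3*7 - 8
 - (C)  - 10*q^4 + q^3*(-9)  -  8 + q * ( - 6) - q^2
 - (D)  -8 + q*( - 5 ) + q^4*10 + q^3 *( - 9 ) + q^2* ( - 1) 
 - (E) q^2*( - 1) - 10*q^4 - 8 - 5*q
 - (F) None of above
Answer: F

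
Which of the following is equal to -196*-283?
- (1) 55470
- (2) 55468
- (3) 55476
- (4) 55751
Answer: 2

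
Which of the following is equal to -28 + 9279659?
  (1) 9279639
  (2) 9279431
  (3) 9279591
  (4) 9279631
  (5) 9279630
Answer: 4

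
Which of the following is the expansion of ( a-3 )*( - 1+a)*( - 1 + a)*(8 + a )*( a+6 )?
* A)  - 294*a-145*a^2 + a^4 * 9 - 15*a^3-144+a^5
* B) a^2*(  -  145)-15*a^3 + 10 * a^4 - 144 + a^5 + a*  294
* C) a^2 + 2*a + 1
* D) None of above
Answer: D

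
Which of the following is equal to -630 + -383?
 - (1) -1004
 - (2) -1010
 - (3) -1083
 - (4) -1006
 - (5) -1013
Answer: 5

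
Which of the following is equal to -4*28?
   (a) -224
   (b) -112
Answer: b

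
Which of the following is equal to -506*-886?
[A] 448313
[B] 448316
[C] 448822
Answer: B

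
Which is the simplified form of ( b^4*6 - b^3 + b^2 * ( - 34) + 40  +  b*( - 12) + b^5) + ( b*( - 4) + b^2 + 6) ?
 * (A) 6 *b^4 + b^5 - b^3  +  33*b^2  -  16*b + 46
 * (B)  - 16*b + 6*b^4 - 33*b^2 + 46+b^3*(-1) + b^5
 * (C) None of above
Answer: B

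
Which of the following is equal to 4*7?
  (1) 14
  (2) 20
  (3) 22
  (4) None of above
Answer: 4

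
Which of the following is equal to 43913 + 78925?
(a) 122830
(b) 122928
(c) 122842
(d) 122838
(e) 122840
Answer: d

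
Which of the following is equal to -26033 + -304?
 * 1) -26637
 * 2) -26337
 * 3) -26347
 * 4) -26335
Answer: 2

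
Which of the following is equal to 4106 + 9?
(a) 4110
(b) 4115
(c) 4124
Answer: b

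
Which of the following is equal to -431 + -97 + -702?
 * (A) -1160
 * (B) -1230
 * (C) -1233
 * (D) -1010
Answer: B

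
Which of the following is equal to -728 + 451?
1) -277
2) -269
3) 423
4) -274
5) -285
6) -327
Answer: 1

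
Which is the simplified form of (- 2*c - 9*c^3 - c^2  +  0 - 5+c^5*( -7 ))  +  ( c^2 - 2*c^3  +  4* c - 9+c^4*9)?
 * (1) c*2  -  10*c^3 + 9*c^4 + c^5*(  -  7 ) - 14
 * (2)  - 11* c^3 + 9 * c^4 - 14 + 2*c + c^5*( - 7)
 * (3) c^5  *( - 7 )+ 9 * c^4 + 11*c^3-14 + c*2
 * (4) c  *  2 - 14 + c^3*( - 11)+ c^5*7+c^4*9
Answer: 2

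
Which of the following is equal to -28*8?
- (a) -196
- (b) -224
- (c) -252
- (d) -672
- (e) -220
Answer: b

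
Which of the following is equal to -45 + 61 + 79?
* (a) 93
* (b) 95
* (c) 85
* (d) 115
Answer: b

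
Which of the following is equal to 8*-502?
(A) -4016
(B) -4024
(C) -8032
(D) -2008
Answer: A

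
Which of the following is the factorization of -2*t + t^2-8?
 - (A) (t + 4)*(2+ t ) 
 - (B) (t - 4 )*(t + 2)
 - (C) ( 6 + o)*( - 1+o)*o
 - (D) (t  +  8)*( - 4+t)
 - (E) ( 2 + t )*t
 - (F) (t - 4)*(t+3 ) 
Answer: B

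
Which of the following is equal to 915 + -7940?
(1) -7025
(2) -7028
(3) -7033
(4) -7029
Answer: 1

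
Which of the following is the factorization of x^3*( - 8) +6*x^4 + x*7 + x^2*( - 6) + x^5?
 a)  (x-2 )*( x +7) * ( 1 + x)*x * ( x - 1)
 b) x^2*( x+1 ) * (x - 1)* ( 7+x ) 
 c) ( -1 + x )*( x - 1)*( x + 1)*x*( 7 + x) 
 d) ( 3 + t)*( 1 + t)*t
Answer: c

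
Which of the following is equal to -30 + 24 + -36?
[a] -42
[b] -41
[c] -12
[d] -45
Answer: a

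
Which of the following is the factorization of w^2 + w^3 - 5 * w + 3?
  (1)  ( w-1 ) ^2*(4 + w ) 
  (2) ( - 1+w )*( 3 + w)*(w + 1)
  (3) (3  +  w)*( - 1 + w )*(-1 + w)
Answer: 3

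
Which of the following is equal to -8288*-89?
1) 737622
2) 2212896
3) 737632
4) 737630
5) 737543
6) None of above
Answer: 3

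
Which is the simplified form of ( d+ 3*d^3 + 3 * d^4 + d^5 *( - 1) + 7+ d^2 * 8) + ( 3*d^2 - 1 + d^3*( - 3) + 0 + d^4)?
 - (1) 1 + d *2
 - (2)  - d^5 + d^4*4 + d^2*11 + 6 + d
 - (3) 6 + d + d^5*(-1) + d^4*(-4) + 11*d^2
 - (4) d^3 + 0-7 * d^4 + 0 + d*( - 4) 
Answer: 2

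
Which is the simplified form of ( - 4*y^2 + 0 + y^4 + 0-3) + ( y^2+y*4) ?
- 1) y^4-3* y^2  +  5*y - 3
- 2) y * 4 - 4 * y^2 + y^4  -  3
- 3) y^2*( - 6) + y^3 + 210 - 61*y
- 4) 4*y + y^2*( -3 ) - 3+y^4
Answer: 4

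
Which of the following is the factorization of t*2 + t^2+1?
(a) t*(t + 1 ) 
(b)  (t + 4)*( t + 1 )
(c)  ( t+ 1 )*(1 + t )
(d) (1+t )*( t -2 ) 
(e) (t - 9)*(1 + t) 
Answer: c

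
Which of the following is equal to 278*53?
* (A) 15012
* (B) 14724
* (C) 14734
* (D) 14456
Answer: C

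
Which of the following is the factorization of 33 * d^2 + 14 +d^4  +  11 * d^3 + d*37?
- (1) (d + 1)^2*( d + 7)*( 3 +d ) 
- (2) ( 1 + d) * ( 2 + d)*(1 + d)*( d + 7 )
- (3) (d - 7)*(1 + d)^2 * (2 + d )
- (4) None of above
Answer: 2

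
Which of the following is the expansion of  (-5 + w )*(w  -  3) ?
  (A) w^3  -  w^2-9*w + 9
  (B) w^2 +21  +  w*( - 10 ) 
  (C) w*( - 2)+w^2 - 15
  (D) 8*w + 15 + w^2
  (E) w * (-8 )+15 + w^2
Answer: E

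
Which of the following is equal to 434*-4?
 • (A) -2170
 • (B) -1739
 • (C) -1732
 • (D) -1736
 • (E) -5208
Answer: D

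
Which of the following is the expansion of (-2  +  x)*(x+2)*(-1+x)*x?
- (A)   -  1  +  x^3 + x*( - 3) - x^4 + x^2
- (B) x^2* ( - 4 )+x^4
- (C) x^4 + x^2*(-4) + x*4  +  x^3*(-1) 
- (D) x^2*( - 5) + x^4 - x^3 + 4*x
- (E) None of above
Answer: C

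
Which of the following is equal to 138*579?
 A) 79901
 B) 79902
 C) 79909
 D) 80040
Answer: B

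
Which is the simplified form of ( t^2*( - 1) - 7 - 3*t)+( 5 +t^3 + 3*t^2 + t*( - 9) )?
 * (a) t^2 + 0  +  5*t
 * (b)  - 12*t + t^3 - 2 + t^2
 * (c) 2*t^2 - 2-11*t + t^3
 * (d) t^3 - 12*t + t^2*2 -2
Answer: d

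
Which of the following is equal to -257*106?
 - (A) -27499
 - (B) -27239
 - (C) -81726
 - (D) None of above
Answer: D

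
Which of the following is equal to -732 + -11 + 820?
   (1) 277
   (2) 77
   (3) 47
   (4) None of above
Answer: 2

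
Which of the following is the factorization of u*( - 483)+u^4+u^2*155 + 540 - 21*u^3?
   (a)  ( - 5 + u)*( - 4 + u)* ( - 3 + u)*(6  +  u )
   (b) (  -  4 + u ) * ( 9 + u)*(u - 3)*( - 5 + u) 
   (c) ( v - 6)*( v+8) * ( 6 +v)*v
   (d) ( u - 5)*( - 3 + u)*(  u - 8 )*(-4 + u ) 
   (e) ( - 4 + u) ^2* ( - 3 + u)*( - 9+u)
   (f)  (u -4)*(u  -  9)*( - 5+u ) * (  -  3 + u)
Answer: f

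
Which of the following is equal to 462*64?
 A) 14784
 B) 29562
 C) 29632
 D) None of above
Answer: D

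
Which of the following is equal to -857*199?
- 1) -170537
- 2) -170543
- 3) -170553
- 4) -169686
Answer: 2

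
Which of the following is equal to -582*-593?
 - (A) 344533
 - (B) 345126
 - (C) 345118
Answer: B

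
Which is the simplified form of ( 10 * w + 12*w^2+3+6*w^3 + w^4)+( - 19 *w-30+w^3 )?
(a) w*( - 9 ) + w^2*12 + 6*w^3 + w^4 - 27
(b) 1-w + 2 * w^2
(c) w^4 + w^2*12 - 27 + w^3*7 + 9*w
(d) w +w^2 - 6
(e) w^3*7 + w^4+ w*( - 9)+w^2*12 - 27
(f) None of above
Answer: e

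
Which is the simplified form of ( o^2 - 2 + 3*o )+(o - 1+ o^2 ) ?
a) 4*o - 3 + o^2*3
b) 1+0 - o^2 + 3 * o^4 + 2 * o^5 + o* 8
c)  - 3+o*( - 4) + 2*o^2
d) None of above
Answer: d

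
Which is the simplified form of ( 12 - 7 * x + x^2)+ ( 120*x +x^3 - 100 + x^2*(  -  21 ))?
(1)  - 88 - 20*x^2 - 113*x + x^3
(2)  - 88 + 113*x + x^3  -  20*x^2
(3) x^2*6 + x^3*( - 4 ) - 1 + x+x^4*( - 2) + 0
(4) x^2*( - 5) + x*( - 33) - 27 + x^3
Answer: 2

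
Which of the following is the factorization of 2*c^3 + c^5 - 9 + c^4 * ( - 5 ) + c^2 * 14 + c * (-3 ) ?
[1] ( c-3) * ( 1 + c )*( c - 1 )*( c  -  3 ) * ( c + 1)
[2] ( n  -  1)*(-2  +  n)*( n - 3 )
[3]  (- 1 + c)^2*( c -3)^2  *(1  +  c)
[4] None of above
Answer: 1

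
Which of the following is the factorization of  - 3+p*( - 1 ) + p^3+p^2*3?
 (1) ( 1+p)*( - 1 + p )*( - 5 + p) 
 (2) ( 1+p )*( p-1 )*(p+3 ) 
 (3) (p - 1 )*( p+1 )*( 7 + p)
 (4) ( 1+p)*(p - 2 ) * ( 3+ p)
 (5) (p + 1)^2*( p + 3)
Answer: 2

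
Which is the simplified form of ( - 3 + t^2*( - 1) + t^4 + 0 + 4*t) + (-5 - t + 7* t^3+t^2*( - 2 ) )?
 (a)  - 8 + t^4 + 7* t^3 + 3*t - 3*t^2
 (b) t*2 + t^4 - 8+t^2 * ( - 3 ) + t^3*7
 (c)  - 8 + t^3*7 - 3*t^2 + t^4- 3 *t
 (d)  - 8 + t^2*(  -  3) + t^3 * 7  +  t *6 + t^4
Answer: a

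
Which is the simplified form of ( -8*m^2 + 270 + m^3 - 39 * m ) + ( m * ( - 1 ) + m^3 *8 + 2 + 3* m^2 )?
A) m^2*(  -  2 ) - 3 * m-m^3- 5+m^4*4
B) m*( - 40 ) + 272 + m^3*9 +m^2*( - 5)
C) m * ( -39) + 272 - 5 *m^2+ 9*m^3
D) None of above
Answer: B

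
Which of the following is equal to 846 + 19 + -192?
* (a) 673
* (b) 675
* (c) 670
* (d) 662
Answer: a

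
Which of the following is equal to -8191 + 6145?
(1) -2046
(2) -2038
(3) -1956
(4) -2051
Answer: 1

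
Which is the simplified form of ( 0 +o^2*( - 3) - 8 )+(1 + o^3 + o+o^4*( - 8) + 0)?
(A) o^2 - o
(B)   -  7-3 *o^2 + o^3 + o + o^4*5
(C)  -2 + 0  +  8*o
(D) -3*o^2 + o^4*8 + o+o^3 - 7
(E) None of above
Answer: E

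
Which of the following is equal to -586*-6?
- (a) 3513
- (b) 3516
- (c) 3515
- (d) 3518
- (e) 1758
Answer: b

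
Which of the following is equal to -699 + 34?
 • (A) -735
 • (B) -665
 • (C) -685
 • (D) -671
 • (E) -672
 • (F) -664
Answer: B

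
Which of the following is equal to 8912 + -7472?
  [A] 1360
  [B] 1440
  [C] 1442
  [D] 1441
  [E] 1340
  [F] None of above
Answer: B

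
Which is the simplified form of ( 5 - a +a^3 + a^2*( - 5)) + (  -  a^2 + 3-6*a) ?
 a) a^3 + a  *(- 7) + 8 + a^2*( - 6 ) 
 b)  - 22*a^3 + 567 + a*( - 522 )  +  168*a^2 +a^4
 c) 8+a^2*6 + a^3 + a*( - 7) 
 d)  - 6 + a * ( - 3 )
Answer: a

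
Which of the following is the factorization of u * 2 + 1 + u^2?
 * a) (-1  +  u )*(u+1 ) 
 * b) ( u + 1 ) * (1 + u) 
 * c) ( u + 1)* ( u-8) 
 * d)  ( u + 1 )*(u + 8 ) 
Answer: b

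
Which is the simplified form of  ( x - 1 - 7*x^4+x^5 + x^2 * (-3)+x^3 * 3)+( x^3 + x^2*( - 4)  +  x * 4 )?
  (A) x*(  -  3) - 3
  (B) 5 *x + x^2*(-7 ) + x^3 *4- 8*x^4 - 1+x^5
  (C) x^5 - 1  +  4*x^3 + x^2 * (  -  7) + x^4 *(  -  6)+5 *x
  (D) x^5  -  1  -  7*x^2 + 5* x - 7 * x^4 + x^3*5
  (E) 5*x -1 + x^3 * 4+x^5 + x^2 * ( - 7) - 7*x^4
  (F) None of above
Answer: E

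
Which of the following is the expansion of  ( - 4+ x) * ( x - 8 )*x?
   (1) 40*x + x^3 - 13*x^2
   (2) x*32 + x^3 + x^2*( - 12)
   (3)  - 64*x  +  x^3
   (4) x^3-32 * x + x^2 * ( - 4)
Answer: 2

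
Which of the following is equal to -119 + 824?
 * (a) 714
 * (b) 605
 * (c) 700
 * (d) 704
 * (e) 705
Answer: e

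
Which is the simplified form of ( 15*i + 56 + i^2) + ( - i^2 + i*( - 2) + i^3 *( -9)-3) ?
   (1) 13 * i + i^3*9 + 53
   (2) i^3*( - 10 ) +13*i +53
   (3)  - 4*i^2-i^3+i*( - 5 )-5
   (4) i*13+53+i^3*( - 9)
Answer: 4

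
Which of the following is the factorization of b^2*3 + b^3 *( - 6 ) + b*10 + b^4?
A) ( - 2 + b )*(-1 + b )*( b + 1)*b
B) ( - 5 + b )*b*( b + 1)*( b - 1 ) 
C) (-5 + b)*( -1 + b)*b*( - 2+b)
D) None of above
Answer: D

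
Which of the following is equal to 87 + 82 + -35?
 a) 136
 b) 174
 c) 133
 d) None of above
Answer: d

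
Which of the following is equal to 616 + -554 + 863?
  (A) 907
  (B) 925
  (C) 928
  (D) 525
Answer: B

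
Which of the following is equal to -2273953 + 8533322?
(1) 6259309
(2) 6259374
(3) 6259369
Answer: 3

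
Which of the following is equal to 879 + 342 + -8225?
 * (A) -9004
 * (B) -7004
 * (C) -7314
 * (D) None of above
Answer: B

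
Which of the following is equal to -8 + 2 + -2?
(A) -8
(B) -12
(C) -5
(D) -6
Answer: A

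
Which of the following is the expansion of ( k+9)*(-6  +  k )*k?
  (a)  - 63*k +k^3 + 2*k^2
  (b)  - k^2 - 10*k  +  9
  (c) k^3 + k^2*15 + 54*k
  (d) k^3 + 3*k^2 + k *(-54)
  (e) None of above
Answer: d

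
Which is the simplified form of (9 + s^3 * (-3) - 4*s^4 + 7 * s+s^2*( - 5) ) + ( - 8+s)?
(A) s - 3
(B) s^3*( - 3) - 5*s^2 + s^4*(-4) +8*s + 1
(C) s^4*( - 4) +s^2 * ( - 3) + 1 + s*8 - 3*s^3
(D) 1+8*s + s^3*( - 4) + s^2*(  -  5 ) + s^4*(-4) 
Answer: B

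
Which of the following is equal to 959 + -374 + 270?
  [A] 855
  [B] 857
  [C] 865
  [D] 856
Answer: A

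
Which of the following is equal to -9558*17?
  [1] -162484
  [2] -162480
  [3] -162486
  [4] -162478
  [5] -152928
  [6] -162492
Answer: 3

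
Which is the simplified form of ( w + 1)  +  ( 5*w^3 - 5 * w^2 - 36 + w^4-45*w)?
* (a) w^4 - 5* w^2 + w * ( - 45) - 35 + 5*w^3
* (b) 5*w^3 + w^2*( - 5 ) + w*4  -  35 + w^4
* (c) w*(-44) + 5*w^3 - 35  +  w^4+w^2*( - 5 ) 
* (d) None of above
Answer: c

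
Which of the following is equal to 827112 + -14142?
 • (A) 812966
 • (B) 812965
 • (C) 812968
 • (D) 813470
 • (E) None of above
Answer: E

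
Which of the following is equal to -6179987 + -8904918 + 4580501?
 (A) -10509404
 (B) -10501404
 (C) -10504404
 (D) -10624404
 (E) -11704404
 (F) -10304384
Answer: C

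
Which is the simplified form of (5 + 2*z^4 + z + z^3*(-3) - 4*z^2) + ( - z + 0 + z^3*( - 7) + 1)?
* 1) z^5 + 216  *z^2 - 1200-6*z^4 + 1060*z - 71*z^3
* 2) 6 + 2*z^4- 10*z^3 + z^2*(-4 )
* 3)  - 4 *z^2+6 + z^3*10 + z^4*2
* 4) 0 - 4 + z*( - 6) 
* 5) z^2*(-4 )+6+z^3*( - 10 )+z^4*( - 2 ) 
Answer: 2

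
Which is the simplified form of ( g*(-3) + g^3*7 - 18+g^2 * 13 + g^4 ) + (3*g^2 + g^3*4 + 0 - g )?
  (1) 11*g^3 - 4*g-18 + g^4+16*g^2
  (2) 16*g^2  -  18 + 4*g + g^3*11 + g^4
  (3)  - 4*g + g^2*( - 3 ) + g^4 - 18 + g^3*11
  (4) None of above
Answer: 1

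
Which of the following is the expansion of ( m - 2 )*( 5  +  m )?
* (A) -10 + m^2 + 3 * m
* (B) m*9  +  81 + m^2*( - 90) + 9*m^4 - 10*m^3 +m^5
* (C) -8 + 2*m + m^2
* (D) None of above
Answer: A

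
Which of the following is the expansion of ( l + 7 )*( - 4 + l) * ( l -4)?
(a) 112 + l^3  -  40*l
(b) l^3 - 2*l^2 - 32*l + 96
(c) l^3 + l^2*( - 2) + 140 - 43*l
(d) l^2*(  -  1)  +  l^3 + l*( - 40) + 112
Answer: d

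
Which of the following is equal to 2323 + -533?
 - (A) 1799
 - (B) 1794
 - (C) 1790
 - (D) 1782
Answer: C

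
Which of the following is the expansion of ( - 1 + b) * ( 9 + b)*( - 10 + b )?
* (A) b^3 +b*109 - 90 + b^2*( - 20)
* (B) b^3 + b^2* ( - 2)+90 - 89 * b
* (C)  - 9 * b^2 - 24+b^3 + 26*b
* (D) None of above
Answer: B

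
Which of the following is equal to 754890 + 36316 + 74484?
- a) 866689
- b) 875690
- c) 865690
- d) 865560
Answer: c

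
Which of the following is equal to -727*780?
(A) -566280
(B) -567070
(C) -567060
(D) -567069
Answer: C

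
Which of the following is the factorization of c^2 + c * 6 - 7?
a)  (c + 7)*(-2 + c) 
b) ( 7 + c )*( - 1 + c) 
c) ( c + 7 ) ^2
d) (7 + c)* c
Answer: b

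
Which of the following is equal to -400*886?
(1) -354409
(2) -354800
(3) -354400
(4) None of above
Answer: 3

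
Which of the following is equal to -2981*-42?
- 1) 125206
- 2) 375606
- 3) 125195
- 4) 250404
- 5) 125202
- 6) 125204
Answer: 5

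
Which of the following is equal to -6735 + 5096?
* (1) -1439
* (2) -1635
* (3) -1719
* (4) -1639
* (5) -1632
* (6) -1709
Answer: 4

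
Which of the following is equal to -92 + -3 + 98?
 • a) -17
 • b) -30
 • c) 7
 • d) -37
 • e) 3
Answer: e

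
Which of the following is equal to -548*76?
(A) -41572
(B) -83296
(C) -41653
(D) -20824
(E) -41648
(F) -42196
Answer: E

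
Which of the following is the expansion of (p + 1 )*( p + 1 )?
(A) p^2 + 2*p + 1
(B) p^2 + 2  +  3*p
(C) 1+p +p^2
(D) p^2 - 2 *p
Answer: A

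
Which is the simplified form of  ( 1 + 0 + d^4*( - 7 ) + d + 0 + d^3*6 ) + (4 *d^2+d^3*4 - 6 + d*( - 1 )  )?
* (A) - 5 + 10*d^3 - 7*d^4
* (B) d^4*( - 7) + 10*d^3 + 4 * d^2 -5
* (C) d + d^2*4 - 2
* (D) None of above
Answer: B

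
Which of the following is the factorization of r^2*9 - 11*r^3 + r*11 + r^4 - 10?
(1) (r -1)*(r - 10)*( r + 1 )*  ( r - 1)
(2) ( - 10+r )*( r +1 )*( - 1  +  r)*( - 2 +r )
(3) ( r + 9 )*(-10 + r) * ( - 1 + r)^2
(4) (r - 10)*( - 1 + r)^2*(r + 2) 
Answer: 1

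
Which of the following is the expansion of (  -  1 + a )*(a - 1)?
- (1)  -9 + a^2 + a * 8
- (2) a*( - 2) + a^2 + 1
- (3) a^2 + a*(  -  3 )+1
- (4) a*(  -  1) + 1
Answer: 2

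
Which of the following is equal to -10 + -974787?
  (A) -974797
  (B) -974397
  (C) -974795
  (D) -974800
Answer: A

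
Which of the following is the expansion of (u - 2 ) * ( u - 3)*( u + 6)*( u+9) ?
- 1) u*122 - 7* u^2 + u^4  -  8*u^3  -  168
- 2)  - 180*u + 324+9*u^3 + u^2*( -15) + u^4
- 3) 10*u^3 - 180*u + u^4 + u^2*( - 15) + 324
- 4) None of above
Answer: 3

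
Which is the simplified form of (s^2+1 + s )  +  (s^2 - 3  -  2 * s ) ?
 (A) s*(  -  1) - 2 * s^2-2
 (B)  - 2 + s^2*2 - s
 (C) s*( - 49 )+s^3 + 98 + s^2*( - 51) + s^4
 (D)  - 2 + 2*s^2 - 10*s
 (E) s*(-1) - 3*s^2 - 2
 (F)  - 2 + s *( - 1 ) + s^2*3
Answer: B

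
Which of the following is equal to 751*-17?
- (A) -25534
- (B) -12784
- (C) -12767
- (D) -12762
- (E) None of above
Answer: C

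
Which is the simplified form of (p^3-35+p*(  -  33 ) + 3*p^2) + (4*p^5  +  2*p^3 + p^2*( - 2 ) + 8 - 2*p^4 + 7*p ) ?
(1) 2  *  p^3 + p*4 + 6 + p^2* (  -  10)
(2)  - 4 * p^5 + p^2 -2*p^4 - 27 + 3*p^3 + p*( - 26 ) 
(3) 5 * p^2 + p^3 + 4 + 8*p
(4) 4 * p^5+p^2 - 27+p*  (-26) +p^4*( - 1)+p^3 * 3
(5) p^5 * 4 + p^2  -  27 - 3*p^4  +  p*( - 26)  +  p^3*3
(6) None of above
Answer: 6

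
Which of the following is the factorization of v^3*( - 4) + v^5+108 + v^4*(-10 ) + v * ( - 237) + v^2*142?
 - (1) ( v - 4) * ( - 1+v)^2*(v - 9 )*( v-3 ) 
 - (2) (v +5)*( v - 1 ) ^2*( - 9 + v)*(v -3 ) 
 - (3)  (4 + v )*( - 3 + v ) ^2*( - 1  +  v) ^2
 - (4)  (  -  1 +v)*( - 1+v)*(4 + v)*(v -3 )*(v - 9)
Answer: 4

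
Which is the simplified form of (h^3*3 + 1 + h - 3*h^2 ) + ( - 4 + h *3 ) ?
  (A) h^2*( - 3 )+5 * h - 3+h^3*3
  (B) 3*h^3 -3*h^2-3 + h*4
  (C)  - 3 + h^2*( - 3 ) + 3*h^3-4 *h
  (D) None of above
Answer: B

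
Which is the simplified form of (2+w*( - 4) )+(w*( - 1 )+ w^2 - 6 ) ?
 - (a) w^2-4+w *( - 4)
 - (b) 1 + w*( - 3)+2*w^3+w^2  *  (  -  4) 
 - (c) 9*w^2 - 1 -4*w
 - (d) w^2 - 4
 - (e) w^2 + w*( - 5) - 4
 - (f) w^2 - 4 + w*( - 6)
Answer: e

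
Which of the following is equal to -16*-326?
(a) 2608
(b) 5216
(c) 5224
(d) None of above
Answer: b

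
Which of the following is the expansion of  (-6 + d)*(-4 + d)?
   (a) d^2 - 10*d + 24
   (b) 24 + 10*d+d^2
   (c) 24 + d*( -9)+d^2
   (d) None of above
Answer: a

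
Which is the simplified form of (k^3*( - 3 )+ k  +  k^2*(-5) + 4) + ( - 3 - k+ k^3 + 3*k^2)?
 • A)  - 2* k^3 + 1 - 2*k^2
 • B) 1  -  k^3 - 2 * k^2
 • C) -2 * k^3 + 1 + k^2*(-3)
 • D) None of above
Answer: A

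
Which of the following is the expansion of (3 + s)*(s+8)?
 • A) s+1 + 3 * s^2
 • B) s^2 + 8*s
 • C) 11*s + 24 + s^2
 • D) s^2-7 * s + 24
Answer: C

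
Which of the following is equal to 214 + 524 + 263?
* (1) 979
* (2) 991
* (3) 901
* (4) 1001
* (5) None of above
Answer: 4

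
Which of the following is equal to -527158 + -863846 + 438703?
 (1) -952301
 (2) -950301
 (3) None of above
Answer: 1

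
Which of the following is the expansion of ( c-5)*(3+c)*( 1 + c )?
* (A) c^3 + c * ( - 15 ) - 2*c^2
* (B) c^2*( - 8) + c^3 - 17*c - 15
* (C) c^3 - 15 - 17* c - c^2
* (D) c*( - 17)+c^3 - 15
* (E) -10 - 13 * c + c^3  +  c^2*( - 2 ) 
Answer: C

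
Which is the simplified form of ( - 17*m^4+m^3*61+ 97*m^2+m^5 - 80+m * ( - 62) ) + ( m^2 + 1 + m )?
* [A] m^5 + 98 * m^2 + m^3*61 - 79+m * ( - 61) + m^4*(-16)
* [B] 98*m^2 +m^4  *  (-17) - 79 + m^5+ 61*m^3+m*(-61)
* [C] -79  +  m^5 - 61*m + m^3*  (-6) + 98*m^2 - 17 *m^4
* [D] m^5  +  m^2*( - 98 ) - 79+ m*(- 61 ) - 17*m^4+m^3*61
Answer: B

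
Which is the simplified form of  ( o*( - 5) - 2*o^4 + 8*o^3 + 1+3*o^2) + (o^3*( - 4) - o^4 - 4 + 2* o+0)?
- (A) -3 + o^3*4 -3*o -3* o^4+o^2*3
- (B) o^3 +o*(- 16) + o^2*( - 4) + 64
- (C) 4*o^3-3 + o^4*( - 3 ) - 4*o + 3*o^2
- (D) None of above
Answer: A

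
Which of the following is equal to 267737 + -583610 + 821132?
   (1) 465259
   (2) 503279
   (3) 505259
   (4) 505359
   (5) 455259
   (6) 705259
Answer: 3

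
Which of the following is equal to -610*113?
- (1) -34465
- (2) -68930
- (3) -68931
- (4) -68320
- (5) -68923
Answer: 2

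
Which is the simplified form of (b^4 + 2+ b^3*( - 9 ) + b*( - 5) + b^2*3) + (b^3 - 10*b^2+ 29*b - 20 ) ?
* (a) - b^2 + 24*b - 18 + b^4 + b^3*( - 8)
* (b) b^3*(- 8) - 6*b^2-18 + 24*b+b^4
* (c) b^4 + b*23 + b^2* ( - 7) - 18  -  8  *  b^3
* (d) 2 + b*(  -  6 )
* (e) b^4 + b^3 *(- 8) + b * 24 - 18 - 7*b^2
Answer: e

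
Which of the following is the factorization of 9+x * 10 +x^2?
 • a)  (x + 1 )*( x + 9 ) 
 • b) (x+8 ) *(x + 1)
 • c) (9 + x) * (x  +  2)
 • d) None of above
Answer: a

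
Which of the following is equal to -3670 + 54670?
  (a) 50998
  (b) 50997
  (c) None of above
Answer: c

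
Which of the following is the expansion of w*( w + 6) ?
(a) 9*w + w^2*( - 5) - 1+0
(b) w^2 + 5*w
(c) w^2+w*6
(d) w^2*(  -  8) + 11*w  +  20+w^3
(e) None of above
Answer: c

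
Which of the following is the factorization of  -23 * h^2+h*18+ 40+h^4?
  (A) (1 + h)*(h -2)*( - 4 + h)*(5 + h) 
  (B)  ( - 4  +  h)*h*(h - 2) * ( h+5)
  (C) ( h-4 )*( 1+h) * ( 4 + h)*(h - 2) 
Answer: A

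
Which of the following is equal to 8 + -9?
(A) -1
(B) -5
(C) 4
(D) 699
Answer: A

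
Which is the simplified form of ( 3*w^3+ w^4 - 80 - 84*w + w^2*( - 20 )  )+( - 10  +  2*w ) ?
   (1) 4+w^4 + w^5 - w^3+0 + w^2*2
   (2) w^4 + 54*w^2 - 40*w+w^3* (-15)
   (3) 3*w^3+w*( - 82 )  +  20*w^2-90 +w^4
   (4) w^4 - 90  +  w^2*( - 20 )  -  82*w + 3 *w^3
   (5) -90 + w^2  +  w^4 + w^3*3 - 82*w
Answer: 4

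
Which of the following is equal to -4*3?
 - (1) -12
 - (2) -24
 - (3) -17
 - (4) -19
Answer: 1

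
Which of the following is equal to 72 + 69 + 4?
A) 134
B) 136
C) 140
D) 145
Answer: D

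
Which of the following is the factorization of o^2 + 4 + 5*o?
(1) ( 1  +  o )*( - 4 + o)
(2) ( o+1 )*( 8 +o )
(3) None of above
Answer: 3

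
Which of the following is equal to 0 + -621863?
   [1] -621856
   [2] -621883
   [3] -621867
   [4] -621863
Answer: 4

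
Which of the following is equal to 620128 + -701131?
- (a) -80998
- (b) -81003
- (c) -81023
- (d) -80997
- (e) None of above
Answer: b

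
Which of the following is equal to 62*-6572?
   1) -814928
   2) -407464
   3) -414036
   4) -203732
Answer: 2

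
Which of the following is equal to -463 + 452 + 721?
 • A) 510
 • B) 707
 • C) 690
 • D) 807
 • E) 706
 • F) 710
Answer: F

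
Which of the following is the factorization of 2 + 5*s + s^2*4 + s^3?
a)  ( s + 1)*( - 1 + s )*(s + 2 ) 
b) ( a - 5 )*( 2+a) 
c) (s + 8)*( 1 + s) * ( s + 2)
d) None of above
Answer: d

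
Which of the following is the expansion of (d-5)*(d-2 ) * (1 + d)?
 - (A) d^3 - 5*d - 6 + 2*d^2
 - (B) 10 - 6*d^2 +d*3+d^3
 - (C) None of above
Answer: B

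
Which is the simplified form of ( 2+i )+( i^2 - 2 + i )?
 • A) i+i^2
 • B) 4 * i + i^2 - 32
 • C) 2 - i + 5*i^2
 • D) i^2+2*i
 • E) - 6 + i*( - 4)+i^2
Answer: D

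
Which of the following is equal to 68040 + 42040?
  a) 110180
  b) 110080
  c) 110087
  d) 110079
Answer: b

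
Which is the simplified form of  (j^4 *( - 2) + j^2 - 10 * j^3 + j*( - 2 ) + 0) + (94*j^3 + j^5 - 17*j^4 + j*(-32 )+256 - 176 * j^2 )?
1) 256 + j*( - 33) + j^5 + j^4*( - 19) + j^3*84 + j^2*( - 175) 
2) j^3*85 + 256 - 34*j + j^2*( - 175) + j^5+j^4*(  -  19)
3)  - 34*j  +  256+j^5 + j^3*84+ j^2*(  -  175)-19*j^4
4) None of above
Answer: 3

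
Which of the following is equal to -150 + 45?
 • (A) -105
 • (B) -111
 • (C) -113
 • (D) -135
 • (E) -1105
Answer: A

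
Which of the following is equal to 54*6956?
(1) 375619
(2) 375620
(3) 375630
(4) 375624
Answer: 4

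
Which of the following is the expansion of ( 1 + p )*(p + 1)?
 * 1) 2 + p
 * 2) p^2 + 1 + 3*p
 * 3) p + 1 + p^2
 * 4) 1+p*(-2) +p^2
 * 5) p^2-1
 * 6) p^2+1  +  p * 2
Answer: 6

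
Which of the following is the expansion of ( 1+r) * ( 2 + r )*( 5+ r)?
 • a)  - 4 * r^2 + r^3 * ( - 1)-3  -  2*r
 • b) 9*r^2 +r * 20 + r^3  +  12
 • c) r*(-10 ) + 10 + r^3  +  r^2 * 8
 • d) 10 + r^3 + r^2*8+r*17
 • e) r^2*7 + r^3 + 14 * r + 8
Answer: d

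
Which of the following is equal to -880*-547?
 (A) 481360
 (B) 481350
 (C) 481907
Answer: A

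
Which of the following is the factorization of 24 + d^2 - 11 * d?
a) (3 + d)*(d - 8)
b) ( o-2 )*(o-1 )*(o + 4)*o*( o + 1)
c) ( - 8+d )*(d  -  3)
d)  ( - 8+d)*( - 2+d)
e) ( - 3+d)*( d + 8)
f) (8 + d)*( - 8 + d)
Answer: c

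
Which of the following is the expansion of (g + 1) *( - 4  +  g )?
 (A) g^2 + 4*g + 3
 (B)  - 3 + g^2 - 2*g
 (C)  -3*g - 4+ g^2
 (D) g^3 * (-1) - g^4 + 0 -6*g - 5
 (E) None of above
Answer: C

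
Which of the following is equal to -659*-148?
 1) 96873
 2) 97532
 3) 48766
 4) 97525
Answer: 2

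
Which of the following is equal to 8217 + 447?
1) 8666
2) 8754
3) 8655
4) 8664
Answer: 4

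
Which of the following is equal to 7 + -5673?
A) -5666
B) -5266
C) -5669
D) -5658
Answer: A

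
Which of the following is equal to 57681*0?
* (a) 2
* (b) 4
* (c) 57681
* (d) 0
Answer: d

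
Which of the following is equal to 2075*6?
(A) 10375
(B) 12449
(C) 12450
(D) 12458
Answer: C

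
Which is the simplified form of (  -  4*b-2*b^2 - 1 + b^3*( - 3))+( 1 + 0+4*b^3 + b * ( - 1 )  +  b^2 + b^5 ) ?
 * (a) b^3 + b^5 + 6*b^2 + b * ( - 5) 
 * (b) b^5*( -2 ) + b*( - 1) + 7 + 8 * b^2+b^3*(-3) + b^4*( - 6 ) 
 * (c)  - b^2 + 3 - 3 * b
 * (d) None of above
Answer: d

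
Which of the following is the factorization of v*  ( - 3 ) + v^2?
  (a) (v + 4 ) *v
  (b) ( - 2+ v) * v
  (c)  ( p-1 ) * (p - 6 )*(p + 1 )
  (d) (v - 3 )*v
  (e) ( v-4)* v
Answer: d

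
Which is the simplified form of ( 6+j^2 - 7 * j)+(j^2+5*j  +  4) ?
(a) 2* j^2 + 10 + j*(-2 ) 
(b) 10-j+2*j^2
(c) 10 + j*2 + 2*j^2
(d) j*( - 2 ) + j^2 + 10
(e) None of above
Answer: a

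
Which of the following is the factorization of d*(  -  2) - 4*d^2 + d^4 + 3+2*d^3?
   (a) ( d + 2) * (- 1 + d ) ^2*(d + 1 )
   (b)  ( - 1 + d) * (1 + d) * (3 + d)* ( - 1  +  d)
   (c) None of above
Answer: b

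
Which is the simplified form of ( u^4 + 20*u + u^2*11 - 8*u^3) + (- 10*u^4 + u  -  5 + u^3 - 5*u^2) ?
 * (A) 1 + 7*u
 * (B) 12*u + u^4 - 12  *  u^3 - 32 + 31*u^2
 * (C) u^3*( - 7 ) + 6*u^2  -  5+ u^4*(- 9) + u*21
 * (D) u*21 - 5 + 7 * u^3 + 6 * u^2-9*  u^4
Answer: C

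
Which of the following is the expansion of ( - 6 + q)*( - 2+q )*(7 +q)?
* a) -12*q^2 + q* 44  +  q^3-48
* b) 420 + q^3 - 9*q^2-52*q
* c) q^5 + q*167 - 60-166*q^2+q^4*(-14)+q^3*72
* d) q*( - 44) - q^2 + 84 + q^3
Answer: d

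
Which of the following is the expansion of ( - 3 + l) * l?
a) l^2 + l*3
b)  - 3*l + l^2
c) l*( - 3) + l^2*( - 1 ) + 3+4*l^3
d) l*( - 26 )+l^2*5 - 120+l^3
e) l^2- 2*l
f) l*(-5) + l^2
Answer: b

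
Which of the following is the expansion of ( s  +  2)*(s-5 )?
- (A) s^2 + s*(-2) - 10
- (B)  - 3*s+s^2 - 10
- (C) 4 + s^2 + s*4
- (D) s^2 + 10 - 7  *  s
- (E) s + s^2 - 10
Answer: B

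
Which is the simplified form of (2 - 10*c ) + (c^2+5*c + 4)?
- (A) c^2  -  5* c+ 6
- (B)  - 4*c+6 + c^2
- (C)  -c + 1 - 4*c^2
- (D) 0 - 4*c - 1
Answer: A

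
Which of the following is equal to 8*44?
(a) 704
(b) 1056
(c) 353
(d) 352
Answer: d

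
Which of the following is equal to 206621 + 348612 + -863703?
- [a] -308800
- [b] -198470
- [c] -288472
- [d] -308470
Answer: d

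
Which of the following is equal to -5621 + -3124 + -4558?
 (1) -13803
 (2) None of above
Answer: 2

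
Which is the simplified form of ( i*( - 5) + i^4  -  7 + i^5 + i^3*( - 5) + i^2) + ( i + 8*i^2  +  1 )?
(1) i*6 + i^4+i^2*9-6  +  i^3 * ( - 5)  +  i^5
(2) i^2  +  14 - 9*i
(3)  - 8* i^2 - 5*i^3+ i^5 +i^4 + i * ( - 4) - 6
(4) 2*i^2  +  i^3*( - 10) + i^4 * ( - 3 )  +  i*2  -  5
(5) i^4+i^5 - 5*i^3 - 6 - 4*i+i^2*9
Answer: 5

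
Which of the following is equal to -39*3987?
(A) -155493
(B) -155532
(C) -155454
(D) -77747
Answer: A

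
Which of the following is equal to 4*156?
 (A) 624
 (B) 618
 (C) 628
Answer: A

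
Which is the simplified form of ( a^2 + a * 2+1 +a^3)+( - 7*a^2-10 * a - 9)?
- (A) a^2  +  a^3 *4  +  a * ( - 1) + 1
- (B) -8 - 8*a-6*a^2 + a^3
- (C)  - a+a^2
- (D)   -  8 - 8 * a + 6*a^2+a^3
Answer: B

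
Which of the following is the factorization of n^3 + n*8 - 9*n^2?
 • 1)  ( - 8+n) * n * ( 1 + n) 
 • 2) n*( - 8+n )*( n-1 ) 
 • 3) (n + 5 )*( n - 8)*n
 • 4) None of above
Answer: 2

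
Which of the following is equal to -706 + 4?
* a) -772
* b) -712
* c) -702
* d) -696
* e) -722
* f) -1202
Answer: c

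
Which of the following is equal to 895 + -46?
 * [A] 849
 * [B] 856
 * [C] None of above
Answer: A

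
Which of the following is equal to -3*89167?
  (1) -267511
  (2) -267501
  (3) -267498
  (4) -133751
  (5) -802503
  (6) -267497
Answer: 2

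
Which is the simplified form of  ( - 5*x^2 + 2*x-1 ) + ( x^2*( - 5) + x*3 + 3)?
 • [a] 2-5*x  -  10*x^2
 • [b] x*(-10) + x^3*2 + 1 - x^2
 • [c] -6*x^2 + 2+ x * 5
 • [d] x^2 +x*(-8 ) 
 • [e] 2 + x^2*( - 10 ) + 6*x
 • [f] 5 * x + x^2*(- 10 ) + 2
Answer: f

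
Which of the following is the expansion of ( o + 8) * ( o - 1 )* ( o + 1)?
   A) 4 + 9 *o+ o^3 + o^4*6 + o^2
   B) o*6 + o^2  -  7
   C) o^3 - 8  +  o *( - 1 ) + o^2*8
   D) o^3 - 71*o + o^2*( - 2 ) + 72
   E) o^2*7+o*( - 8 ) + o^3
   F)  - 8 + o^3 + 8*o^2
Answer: C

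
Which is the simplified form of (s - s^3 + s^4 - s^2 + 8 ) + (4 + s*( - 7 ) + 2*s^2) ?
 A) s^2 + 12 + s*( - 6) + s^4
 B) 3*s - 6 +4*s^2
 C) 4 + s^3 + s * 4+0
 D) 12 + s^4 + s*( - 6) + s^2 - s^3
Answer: D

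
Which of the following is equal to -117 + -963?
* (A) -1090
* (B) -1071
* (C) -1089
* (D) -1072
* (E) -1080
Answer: E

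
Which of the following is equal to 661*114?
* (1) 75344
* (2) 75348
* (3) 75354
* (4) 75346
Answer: 3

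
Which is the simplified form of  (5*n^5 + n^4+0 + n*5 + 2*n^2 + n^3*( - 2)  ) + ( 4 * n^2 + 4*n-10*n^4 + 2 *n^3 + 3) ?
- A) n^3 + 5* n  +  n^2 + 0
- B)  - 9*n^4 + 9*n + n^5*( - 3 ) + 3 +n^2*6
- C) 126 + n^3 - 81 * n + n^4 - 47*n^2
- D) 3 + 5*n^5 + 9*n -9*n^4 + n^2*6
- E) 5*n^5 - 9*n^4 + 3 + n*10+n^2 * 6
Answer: D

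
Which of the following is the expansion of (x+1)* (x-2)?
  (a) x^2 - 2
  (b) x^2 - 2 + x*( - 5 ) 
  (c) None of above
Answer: c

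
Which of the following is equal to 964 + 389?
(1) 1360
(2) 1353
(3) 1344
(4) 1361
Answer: 2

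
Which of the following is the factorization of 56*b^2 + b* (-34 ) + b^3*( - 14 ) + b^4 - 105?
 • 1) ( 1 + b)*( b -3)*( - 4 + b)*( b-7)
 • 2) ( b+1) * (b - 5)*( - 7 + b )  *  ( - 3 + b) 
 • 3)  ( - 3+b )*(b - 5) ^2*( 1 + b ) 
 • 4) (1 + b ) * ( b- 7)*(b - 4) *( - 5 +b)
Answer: 2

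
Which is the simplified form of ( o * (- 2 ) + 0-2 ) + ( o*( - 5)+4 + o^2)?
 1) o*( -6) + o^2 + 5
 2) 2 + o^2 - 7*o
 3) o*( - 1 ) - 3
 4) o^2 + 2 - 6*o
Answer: 2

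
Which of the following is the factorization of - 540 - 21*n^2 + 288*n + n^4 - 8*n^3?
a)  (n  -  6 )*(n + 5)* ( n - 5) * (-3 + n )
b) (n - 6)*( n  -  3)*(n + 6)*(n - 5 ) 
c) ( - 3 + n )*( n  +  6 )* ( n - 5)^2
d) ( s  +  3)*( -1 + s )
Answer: b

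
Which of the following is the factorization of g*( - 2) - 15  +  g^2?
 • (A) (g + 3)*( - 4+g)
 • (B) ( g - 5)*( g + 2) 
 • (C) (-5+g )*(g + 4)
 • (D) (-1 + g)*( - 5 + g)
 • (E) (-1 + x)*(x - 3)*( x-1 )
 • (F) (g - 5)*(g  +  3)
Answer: F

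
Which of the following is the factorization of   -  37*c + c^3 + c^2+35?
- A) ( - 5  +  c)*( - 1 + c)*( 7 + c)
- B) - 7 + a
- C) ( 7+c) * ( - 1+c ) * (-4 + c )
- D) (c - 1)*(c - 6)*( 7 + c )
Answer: A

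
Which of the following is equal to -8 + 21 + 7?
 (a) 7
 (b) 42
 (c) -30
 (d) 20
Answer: d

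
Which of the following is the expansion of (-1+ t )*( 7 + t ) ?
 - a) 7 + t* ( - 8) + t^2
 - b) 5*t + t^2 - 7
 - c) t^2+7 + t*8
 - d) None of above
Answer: d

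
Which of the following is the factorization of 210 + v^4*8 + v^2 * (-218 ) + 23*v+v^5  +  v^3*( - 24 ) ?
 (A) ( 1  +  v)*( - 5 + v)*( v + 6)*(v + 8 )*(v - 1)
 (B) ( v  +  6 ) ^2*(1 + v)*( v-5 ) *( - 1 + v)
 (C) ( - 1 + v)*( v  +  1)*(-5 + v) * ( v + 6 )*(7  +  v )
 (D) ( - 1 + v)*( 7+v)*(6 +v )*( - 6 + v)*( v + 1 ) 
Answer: C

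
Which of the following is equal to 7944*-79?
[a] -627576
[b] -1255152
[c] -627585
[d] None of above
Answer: a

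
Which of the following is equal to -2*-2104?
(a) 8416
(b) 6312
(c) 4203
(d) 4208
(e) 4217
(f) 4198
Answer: d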